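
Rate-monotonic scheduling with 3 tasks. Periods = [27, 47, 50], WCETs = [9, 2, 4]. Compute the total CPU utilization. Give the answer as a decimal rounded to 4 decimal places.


Compute individual utilizations (exact fractions):
  Task 1: C/T = 9/27 = 1/3 (approx. 0.3333)
  Task 2: C/T = 2/47 (approx. 0.0426)
  Task 3: C/T = 4/50 = 2/25 (approx. 0.08)
Total utilization U = 1/3 + 2/47 + 2/25 = 1607/3525
Rounded to 4 decimal places: U = 0.4559
RM (Liu & Layland) bound for 3 tasks = 0.779763; compare with U = 1607/3525 (approx. 0.455887)
U <= bound, so schedulable by RM sufficient condition.

0.4559


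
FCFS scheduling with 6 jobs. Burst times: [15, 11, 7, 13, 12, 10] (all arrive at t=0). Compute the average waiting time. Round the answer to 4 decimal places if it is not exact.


FCFS order (as given): [15, 11, 7, 13, 12, 10]
Waiting times:
  Job 1: wait = 0
  Job 2: wait = 15
  Job 3: wait = 26
  Job 4: wait = 33
  Job 5: wait = 46
  Job 6: wait = 58
Sum of waiting times = 178
Average waiting time = 178/6 = 29.6667

29.6667


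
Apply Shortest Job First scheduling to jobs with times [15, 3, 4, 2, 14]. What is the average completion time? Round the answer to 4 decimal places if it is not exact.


SJF order (ascending): [2, 3, 4, 14, 15]
Completion times:
  Job 1: burst=2, C=2
  Job 2: burst=3, C=5
  Job 3: burst=4, C=9
  Job 4: burst=14, C=23
  Job 5: burst=15, C=38
Average completion = 77/5 = 15.4

15.4


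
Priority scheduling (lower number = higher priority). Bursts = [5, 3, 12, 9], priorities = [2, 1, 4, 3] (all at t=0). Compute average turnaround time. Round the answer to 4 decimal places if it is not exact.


Sort by priority (ascending = highest first):
Order: [(1, 3), (2, 5), (3, 9), (4, 12)]
Completion times:
  Priority 1, burst=3, C=3
  Priority 2, burst=5, C=8
  Priority 3, burst=9, C=17
  Priority 4, burst=12, C=29
Average turnaround = 57/4 = 14.25

14.25


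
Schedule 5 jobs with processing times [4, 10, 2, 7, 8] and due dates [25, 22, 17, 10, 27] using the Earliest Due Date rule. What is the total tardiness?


Sort by due date (EDD order): [(7, 10), (2, 17), (10, 22), (4, 25), (8, 27)]
Compute completion times and tardiness:
  Job 1: p=7, d=10, C=7, tardiness=max(0,7-10)=0
  Job 2: p=2, d=17, C=9, tardiness=max(0,9-17)=0
  Job 3: p=10, d=22, C=19, tardiness=max(0,19-22)=0
  Job 4: p=4, d=25, C=23, tardiness=max(0,23-25)=0
  Job 5: p=8, d=27, C=31, tardiness=max(0,31-27)=4
Total tardiness = 4

4


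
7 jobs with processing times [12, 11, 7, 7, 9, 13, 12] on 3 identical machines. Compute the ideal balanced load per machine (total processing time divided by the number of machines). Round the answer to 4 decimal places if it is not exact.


Total processing time = 12 + 11 + 7 + 7 + 9 + 13 + 12 = 71
Number of machines = 3
Ideal balanced load = 71 / 3 = 23.6667

23.6667


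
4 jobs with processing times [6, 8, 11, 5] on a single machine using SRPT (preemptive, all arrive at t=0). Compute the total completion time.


Since all jobs arrive at t=0, SRPT equals SPT ordering.
SPT order: [5, 6, 8, 11]
Completion times:
  Job 1: p=5, C=5
  Job 2: p=6, C=11
  Job 3: p=8, C=19
  Job 4: p=11, C=30
Total completion time = 5 + 11 + 19 + 30 = 65

65


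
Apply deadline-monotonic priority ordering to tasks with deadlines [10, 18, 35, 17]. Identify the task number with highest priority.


Sort tasks by relative deadline (ascending):
  Task 1: deadline = 10
  Task 4: deadline = 17
  Task 2: deadline = 18
  Task 3: deadline = 35
Priority order (highest first): [1, 4, 2, 3]
Highest priority task = 1

1


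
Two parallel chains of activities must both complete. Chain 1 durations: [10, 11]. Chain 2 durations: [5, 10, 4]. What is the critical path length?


Path A total = 10 + 11 = 21
Path B total = 5 + 10 + 4 = 19
Critical path = longest path = max(21, 19) = 21

21


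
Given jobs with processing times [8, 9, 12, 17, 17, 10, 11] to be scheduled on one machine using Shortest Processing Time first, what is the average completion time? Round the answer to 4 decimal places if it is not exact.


Sort jobs by processing time (SPT order): [8, 9, 10, 11, 12, 17, 17]
Compute completion times sequentially:
  Job 1: processing = 8, completes at 8
  Job 2: processing = 9, completes at 17
  Job 3: processing = 10, completes at 27
  Job 4: processing = 11, completes at 38
  Job 5: processing = 12, completes at 50
  Job 6: processing = 17, completes at 67
  Job 7: processing = 17, completes at 84
Sum of completion times = 291
Average completion time = 291/7 = 41.5714

41.5714


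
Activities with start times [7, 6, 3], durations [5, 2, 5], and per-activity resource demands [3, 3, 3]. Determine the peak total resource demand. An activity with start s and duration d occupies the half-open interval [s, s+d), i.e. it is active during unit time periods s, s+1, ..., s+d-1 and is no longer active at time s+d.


Each activity i is active on [start_i, start_i + duration_i).
Compute total resource usage per time slot:
  t=0: active resources = [], total = 0
  t=1: active resources = [], total = 0
  t=2: active resources = [], total = 0
  t=3: active resources = [3], total = 3
  t=4: active resources = [3], total = 3
  t=5: active resources = [3], total = 3
  t=6: active resources = [3, 3], total = 6
  t=7: active resources = [3, 3, 3], total = 9
  t=8: active resources = [3], total = 3
  t=9: active resources = [3], total = 3
  t=10: active resources = [3], total = 3
  t=11: active resources = [3], total = 3
Peak resource demand = 9

9


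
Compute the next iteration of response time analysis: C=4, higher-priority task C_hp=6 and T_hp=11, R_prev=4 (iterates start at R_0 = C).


R_next = C + ceil(R_prev / T_hp) * C_hp
ceil(4 / 11) = ceil(0.3636) = 1
Interference = 1 * 6 = 6
R_next = 4 + 6 = 10

10


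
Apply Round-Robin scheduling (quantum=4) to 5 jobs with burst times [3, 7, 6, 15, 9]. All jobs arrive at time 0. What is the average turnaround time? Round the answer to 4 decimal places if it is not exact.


Time quantum = 4
Execution trace:
  J1 runs 3 units, time = 3
  J2 runs 4 units, time = 7
  J3 runs 4 units, time = 11
  J4 runs 4 units, time = 15
  J5 runs 4 units, time = 19
  J2 runs 3 units, time = 22
  J3 runs 2 units, time = 24
  J4 runs 4 units, time = 28
  J5 runs 4 units, time = 32
  J4 runs 4 units, time = 36
  J5 runs 1 units, time = 37
  J4 runs 3 units, time = 40
Finish times: [3, 22, 24, 40, 37]
Average turnaround = 126/5 = 25.2

25.2


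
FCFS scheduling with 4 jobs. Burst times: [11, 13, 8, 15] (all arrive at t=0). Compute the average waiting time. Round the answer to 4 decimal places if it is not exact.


FCFS order (as given): [11, 13, 8, 15]
Waiting times:
  Job 1: wait = 0
  Job 2: wait = 11
  Job 3: wait = 24
  Job 4: wait = 32
Sum of waiting times = 67
Average waiting time = 67/4 = 16.75

16.75


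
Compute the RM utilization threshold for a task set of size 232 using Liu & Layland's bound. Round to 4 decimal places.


Compute 2^(1/232) = 1.0029921710
Subtract 1: 1.0029921710 - 1 = 0.0029921710
Multiply by n: 232 * 0.0029921710 = 0.6941836720
Round to 4 dp: 0.6942

0.6942


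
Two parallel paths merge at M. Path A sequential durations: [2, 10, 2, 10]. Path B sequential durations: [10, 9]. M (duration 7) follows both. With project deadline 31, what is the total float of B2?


Forward pass: ES(B2) = sum of predecessors on chain B = 10
EF = ES + duration = 10 + 9 = 19
Backward pass: LF(M) = deadline = 31; LS(M) = 31 - 7 = 24
LF(B2) = LS(M) - sum(successors on chain B) = 24 - 0 = 24
LS = LF - duration = 24 - 9 = 15
Total float = LS - ES = 15 - 10 = 5

5


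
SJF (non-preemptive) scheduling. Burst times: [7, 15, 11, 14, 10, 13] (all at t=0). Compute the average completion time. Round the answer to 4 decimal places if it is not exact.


SJF order (ascending): [7, 10, 11, 13, 14, 15]
Completion times:
  Job 1: burst=7, C=7
  Job 2: burst=10, C=17
  Job 3: burst=11, C=28
  Job 4: burst=13, C=41
  Job 5: burst=14, C=55
  Job 6: burst=15, C=70
Average completion = 218/6 = 36.3333

36.3333


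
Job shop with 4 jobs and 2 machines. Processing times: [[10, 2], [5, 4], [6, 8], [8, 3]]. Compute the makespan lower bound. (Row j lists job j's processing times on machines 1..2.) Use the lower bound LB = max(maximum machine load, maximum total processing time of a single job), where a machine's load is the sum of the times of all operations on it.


Machine loads:
  Machine 1: 10 + 5 + 6 + 8 = 29
  Machine 2: 2 + 4 + 8 + 3 = 17
Max machine load = 29
Job totals:
  Job 1: 12
  Job 2: 9
  Job 3: 14
  Job 4: 11
Max job total = 14
Lower bound = max(29, 14) = 29

29


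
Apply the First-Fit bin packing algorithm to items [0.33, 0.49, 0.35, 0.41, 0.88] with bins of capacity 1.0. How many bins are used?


Place items sequentially using First-Fit:
  Item 0.33 -> new Bin 1
  Item 0.49 -> Bin 1 (now 0.82)
  Item 0.35 -> new Bin 2
  Item 0.41 -> Bin 2 (now 0.76)
  Item 0.88 -> new Bin 3
Total bins used = 3

3


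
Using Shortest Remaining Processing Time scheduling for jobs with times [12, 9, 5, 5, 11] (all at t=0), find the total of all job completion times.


Since all jobs arrive at t=0, SRPT equals SPT ordering.
SPT order: [5, 5, 9, 11, 12]
Completion times:
  Job 1: p=5, C=5
  Job 2: p=5, C=10
  Job 3: p=9, C=19
  Job 4: p=11, C=30
  Job 5: p=12, C=42
Total completion time = 5 + 10 + 19 + 30 + 42 = 106

106


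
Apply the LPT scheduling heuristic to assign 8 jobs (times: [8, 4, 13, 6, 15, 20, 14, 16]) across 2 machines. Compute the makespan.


Sort jobs in decreasing order (LPT): [20, 16, 15, 14, 13, 8, 6, 4]
Assign each job to the least loaded machine:
  Machine 1: jobs [20, 14, 8, 6], load = 48
  Machine 2: jobs [16, 15, 13, 4], load = 48
Makespan = max load = 48

48


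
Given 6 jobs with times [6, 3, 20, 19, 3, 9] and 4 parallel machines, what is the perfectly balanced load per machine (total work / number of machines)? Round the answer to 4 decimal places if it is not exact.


Total processing time = 6 + 3 + 20 + 19 + 3 + 9 = 60
Number of machines = 4
Ideal balanced load = 60 / 4 = 15.0

15.0


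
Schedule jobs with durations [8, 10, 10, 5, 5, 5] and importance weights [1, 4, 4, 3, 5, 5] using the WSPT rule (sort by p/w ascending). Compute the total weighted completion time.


Compute p/w ratios and sort ascending (WSPT): [(5, 5), (5, 5), (5, 3), (10, 4), (10, 4), (8, 1)]
Compute weighted completion times:
  Job (p=5,w=5): C=5, w*C=5*5=25
  Job (p=5,w=5): C=10, w*C=5*10=50
  Job (p=5,w=3): C=15, w*C=3*15=45
  Job (p=10,w=4): C=25, w*C=4*25=100
  Job (p=10,w=4): C=35, w*C=4*35=140
  Job (p=8,w=1): C=43, w*C=1*43=43
Total weighted completion time = 403

403


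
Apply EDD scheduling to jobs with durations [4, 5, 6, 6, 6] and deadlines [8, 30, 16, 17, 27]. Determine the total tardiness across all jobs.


Sort by due date (EDD order): [(4, 8), (6, 16), (6, 17), (6, 27), (5, 30)]
Compute completion times and tardiness:
  Job 1: p=4, d=8, C=4, tardiness=max(0,4-8)=0
  Job 2: p=6, d=16, C=10, tardiness=max(0,10-16)=0
  Job 3: p=6, d=17, C=16, tardiness=max(0,16-17)=0
  Job 4: p=6, d=27, C=22, tardiness=max(0,22-27)=0
  Job 5: p=5, d=30, C=27, tardiness=max(0,27-30)=0
Total tardiness = 0

0


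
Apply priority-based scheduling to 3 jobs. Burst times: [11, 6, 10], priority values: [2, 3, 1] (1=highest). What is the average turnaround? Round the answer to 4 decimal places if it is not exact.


Sort by priority (ascending = highest first):
Order: [(1, 10), (2, 11), (3, 6)]
Completion times:
  Priority 1, burst=10, C=10
  Priority 2, burst=11, C=21
  Priority 3, burst=6, C=27
Average turnaround = 58/3 = 19.3333

19.3333


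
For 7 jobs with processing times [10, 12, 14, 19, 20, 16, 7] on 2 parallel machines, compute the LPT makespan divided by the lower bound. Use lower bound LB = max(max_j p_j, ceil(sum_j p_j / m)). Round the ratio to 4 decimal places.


LPT order: [20, 19, 16, 14, 12, 10, 7]
Machine loads after assignment: [46, 52]
LPT makespan = 52
Lower bound = max(max_job, ceil(total/2)) = max(20, 49) = 49
Ratio = 52 / 49 = 1.0612

1.0612


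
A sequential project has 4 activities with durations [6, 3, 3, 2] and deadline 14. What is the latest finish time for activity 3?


LF(activity 3) = deadline - sum of successor durations
Successors: activities 4 through 4 with durations [2]
Sum of successor durations = 2
LF = 14 - 2 = 12

12


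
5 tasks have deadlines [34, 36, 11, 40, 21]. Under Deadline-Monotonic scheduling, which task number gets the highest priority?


Sort tasks by relative deadline (ascending):
  Task 3: deadline = 11
  Task 5: deadline = 21
  Task 1: deadline = 34
  Task 2: deadline = 36
  Task 4: deadline = 40
Priority order (highest first): [3, 5, 1, 2, 4]
Highest priority task = 3

3


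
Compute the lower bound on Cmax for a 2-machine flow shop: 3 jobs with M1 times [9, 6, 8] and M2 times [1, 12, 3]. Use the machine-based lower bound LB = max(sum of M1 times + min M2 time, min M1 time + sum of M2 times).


LB1 = sum(M1 times) + min(M2 times) = 23 + 1 = 24
LB2 = min(M1 times) + sum(M2 times) = 6 + 16 = 22
Lower bound = max(LB1, LB2) = max(24, 22) = 24

24


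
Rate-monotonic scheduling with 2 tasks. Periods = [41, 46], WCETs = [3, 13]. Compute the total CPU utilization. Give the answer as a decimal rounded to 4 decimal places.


Compute individual utilizations (exact fractions):
  Task 1: C/T = 3/41 (approx. 0.0732)
  Task 2: C/T = 13/46 (approx. 0.2826)
Total utilization U = 3/41 + 13/46 = 671/1886
Rounded to 4 decimal places: U = 0.3558
RM (Liu & Layland) bound for 2 tasks = 0.828427; compare with U = 671/1886 (approx. 0.355779)
U <= bound, so schedulable by RM sufficient condition.

0.3558


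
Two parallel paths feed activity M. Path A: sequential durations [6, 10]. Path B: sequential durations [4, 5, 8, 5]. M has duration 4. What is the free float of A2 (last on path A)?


ES(A2) = sum of predecessors on chain A = 6
EF(A2) = ES + duration = 6 + 10 = 16
Successor of A2 is M. ES(M) = max(sum(A), sum(B)) = max(16, 22) = 22
Free float = ES(successor) - EF(current) = 22 - 16 = 6

6


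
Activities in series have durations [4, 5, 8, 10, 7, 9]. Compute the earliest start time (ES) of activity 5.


Activity 5 starts after activities 1 through 4 complete.
Predecessor durations: [4, 5, 8, 10]
ES = 4 + 5 + 8 + 10 = 27

27


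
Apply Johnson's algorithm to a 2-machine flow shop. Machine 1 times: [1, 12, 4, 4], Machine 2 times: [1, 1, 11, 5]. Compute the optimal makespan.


Apply Johnson's rule:
  Group 1 (a <= b): [(1, 1, 1), (3, 4, 11), (4, 4, 5)]
  Group 2 (a > b): [(2, 12, 1)]
Optimal job order: [1, 3, 4, 2]
Schedule:
  Job 1: M1 done at 1, M2 done at 2
  Job 3: M1 done at 5, M2 done at 16
  Job 4: M1 done at 9, M2 done at 21
  Job 2: M1 done at 21, M2 done at 22
Makespan = 22

22


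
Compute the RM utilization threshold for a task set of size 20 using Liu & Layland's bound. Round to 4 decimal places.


Compute 2^(1/20) = 1.0352649238
Subtract 1: 1.0352649238 - 1 = 0.0352649238
Multiply by n: 20 * 0.0352649238 = 0.7052984760
Round to 4 dp: 0.7053

0.7053


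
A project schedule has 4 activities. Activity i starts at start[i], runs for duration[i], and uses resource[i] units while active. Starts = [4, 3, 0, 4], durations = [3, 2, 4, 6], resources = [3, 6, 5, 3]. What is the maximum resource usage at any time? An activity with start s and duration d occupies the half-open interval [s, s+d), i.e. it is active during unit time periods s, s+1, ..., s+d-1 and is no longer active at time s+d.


Each activity i is active on [start_i, start_i + duration_i).
Compute total resource usage per time slot:
  t=0: active resources = [5], total = 5
  t=1: active resources = [5], total = 5
  t=2: active resources = [5], total = 5
  t=3: active resources = [6, 5], total = 11
  t=4: active resources = [3, 6, 3], total = 12
  t=5: active resources = [3, 3], total = 6
  t=6: active resources = [3, 3], total = 6
  t=7: active resources = [3], total = 3
  t=8: active resources = [3], total = 3
  t=9: active resources = [3], total = 3
Peak resource demand = 12

12


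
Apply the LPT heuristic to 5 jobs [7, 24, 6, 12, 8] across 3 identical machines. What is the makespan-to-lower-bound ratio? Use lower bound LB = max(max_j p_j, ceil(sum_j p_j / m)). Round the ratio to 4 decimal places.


LPT order: [24, 12, 8, 7, 6]
Machine loads after assignment: [24, 18, 15]
LPT makespan = 24
Lower bound = max(max_job, ceil(total/3)) = max(24, 19) = 24
Ratio = 24 / 24 = 1.0

1.0


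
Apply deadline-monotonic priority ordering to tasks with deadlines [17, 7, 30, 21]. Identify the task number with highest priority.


Sort tasks by relative deadline (ascending):
  Task 2: deadline = 7
  Task 1: deadline = 17
  Task 4: deadline = 21
  Task 3: deadline = 30
Priority order (highest first): [2, 1, 4, 3]
Highest priority task = 2

2


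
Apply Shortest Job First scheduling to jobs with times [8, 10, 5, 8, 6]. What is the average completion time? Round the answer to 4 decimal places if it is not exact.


SJF order (ascending): [5, 6, 8, 8, 10]
Completion times:
  Job 1: burst=5, C=5
  Job 2: burst=6, C=11
  Job 3: burst=8, C=19
  Job 4: burst=8, C=27
  Job 5: burst=10, C=37
Average completion = 99/5 = 19.8

19.8


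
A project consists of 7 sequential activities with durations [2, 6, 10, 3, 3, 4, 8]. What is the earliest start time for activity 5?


Activity 5 starts after activities 1 through 4 complete.
Predecessor durations: [2, 6, 10, 3]
ES = 2 + 6 + 10 + 3 = 21

21


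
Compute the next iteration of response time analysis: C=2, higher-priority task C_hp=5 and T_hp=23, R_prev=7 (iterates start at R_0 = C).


R_next = C + ceil(R_prev / T_hp) * C_hp
ceil(7 / 23) = ceil(0.3043) = 1
Interference = 1 * 5 = 5
R_next = 2 + 5 = 7
R_next = R_prev, so the iteration has converged (response time = 7).

7


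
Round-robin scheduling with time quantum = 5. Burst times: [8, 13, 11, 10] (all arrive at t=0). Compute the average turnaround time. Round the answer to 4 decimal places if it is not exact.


Time quantum = 5
Execution trace:
  J1 runs 5 units, time = 5
  J2 runs 5 units, time = 10
  J3 runs 5 units, time = 15
  J4 runs 5 units, time = 20
  J1 runs 3 units, time = 23
  J2 runs 5 units, time = 28
  J3 runs 5 units, time = 33
  J4 runs 5 units, time = 38
  J2 runs 3 units, time = 41
  J3 runs 1 units, time = 42
Finish times: [23, 41, 42, 38]
Average turnaround = 144/4 = 36.0

36.0


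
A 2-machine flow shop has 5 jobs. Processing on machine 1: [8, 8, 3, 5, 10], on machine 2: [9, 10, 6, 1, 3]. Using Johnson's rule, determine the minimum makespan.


Apply Johnson's rule:
  Group 1 (a <= b): [(3, 3, 6), (1, 8, 9), (2, 8, 10)]
  Group 2 (a > b): [(5, 10, 3), (4, 5, 1)]
Optimal job order: [3, 1, 2, 5, 4]
Schedule:
  Job 3: M1 done at 3, M2 done at 9
  Job 1: M1 done at 11, M2 done at 20
  Job 2: M1 done at 19, M2 done at 30
  Job 5: M1 done at 29, M2 done at 33
  Job 4: M1 done at 34, M2 done at 35
Makespan = 35

35


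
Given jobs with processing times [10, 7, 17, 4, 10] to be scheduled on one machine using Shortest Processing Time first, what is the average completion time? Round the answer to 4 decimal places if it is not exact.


Sort jobs by processing time (SPT order): [4, 7, 10, 10, 17]
Compute completion times sequentially:
  Job 1: processing = 4, completes at 4
  Job 2: processing = 7, completes at 11
  Job 3: processing = 10, completes at 21
  Job 4: processing = 10, completes at 31
  Job 5: processing = 17, completes at 48
Sum of completion times = 115
Average completion time = 115/5 = 23.0

23.0


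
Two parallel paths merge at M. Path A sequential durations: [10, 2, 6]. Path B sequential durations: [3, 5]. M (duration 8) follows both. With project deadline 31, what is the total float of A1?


Forward pass: ES(A1) = sum of predecessors on chain A = 0
EF = ES + duration = 0 + 10 = 10
Backward pass: LF(M) = deadline = 31; LS(M) = 31 - 8 = 23
LF(A1) = LS(M) - sum(successors on chain A) = 23 - 8 = 15
LS = LF - duration = 15 - 10 = 5
Total float = LS - ES = 5 - 0 = 5

5


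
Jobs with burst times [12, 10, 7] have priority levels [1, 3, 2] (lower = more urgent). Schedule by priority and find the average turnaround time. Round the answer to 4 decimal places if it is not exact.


Sort by priority (ascending = highest first):
Order: [(1, 12), (2, 7), (3, 10)]
Completion times:
  Priority 1, burst=12, C=12
  Priority 2, burst=7, C=19
  Priority 3, burst=10, C=29
Average turnaround = 60/3 = 20.0

20.0


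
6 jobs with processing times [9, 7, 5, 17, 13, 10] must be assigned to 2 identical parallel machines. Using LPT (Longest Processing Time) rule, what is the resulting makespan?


Sort jobs in decreasing order (LPT): [17, 13, 10, 9, 7, 5]
Assign each job to the least loaded machine:
  Machine 1: jobs [17, 9, 5], load = 31
  Machine 2: jobs [13, 10, 7], load = 30
Makespan = max load = 31

31


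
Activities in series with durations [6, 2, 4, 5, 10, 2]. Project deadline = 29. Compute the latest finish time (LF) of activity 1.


LF(activity 1) = deadline - sum of successor durations
Successors: activities 2 through 6 with durations [2, 4, 5, 10, 2]
Sum of successor durations = 23
LF = 29 - 23 = 6

6


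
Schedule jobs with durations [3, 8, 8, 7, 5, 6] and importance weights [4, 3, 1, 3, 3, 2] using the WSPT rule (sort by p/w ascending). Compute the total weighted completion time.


Compute p/w ratios and sort ascending (WSPT): [(3, 4), (5, 3), (7, 3), (8, 3), (6, 2), (8, 1)]
Compute weighted completion times:
  Job (p=3,w=4): C=3, w*C=4*3=12
  Job (p=5,w=3): C=8, w*C=3*8=24
  Job (p=7,w=3): C=15, w*C=3*15=45
  Job (p=8,w=3): C=23, w*C=3*23=69
  Job (p=6,w=2): C=29, w*C=2*29=58
  Job (p=8,w=1): C=37, w*C=1*37=37
Total weighted completion time = 245

245


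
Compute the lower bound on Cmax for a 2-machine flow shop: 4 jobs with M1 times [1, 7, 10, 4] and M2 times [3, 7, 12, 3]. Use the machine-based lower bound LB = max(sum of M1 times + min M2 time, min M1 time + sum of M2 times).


LB1 = sum(M1 times) + min(M2 times) = 22 + 3 = 25
LB2 = min(M1 times) + sum(M2 times) = 1 + 25 = 26
Lower bound = max(LB1, LB2) = max(25, 26) = 26

26


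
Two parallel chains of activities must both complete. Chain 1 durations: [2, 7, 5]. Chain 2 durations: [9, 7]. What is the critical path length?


Path A total = 2 + 7 + 5 = 14
Path B total = 9 + 7 = 16
Critical path = longest path = max(14, 16) = 16

16


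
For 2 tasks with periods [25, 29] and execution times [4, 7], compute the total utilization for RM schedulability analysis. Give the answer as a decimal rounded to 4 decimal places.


Compute individual utilizations (exact fractions):
  Task 1: C/T = 4/25 (approx. 0.16)
  Task 2: C/T = 7/29 (approx. 0.2414)
Total utilization U = 4/25 + 7/29 = 291/725
Rounded to 4 decimal places: U = 0.4014
RM (Liu & Layland) bound for 2 tasks = 0.828427; compare with U = 291/725 (approx. 0.401379)
U <= bound, so schedulable by RM sufficient condition.

0.4014


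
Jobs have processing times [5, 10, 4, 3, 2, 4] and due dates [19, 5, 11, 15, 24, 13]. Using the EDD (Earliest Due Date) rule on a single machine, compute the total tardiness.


Sort by due date (EDD order): [(10, 5), (4, 11), (4, 13), (3, 15), (5, 19), (2, 24)]
Compute completion times and tardiness:
  Job 1: p=10, d=5, C=10, tardiness=max(0,10-5)=5
  Job 2: p=4, d=11, C=14, tardiness=max(0,14-11)=3
  Job 3: p=4, d=13, C=18, tardiness=max(0,18-13)=5
  Job 4: p=3, d=15, C=21, tardiness=max(0,21-15)=6
  Job 5: p=5, d=19, C=26, tardiness=max(0,26-19)=7
  Job 6: p=2, d=24, C=28, tardiness=max(0,28-24)=4
Total tardiness = 30

30


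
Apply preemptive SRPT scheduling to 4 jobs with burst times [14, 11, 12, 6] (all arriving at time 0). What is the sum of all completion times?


Since all jobs arrive at t=0, SRPT equals SPT ordering.
SPT order: [6, 11, 12, 14]
Completion times:
  Job 1: p=6, C=6
  Job 2: p=11, C=17
  Job 3: p=12, C=29
  Job 4: p=14, C=43
Total completion time = 6 + 17 + 29 + 43 = 95

95


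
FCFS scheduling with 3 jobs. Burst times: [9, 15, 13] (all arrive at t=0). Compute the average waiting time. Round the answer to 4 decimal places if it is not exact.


FCFS order (as given): [9, 15, 13]
Waiting times:
  Job 1: wait = 0
  Job 2: wait = 9
  Job 3: wait = 24
Sum of waiting times = 33
Average waiting time = 33/3 = 11.0

11.0


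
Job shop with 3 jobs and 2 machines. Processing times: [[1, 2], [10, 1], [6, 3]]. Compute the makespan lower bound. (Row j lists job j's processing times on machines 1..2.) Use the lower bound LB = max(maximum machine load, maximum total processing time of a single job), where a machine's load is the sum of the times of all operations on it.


Machine loads:
  Machine 1: 1 + 10 + 6 = 17
  Machine 2: 2 + 1 + 3 = 6
Max machine load = 17
Job totals:
  Job 1: 3
  Job 2: 11
  Job 3: 9
Max job total = 11
Lower bound = max(17, 11) = 17

17


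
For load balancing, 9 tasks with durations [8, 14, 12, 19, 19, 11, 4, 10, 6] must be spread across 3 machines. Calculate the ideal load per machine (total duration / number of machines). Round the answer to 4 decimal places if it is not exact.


Total processing time = 8 + 14 + 12 + 19 + 19 + 11 + 4 + 10 + 6 = 103
Number of machines = 3
Ideal balanced load = 103 / 3 = 34.3333

34.3333


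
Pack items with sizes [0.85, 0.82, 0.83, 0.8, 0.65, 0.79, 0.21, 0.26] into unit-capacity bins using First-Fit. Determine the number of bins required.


Place items sequentially using First-Fit:
  Item 0.85 -> new Bin 1
  Item 0.82 -> new Bin 2
  Item 0.83 -> new Bin 3
  Item 0.8 -> new Bin 4
  Item 0.65 -> new Bin 5
  Item 0.79 -> new Bin 6
  Item 0.21 -> Bin 5 (now 0.86)
  Item 0.26 -> new Bin 7
Total bins used = 7

7


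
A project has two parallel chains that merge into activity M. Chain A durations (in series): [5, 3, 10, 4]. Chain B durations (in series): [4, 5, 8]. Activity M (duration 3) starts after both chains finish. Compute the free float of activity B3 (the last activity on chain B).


ES(B3) = sum of predecessors on chain B = 9
EF(B3) = ES + duration = 9 + 8 = 17
Successor of B3 is M. ES(M) = max(sum(A), sum(B)) = max(22, 17) = 22
Free float = ES(successor) - EF(current) = 22 - 17 = 5

5


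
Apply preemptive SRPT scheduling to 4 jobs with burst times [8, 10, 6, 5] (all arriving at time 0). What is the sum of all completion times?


Since all jobs arrive at t=0, SRPT equals SPT ordering.
SPT order: [5, 6, 8, 10]
Completion times:
  Job 1: p=5, C=5
  Job 2: p=6, C=11
  Job 3: p=8, C=19
  Job 4: p=10, C=29
Total completion time = 5 + 11 + 19 + 29 = 64

64


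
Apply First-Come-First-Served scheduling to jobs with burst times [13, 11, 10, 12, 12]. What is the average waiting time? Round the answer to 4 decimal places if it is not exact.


FCFS order (as given): [13, 11, 10, 12, 12]
Waiting times:
  Job 1: wait = 0
  Job 2: wait = 13
  Job 3: wait = 24
  Job 4: wait = 34
  Job 5: wait = 46
Sum of waiting times = 117
Average waiting time = 117/5 = 23.4

23.4


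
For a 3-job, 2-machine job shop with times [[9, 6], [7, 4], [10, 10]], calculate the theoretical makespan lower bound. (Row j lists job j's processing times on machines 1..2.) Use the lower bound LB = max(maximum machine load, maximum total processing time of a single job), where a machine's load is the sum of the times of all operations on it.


Machine loads:
  Machine 1: 9 + 7 + 10 = 26
  Machine 2: 6 + 4 + 10 = 20
Max machine load = 26
Job totals:
  Job 1: 15
  Job 2: 11
  Job 3: 20
Max job total = 20
Lower bound = max(26, 20) = 26

26


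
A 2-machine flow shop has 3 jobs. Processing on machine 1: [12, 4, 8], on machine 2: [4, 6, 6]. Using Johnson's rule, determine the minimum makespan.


Apply Johnson's rule:
  Group 1 (a <= b): [(2, 4, 6)]
  Group 2 (a > b): [(3, 8, 6), (1, 12, 4)]
Optimal job order: [2, 3, 1]
Schedule:
  Job 2: M1 done at 4, M2 done at 10
  Job 3: M1 done at 12, M2 done at 18
  Job 1: M1 done at 24, M2 done at 28
Makespan = 28

28


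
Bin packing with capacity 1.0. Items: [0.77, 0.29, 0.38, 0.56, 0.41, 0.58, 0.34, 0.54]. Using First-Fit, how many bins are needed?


Place items sequentially using First-Fit:
  Item 0.77 -> new Bin 1
  Item 0.29 -> new Bin 2
  Item 0.38 -> Bin 2 (now 0.67)
  Item 0.56 -> new Bin 3
  Item 0.41 -> Bin 3 (now 0.97)
  Item 0.58 -> new Bin 4
  Item 0.34 -> Bin 4 (now 0.92)
  Item 0.54 -> new Bin 5
Total bins used = 5

5


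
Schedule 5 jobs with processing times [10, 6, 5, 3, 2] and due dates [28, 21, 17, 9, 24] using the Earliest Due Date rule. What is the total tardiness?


Sort by due date (EDD order): [(3, 9), (5, 17), (6, 21), (2, 24), (10, 28)]
Compute completion times and tardiness:
  Job 1: p=3, d=9, C=3, tardiness=max(0,3-9)=0
  Job 2: p=5, d=17, C=8, tardiness=max(0,8-17)=0
  Job 3: p=6, d=21, C=14, tardiness=max(0,14-21)=0
  Job 4: p=2, d=24, C=16, tardiness=max(0,16-24)=0
  Job 5: p=10, d=28, C=26, tardiness=max(0,26-28)=0
Total tardiness = 0

0


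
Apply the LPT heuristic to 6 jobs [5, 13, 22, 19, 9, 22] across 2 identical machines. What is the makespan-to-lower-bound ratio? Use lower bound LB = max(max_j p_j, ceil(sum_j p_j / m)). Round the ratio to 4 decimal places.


LPT order: [22, 22, 19, 13, 9, 5]
Machine loads after assignment: [46, 44]
LPT makespan = 46
Lower bound = max(max_job, ceil(total/2)) = max(22, 45) = 45
Ratio = 46 / 45 = 1.0222

1.0222


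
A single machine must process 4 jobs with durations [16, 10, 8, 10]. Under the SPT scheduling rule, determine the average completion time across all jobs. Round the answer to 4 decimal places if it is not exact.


Sort jobs by processing time (SPT order): [8, 10, 10, 16]
Compute completion times sequentially:
  Job 1: processing = 8, completes at 8
  Job 2: processing = 10, completes at 18
  Job 3: processing = 10, completes at 28
  Job 4: processing = 16, completes at 44
Sum of completion times = 98
Average completion time = 98/4 = 24.5

24.5


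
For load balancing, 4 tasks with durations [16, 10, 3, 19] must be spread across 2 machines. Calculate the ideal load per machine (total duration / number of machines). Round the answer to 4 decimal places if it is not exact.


Total processing time = 16 + 10 + 3 + 19 = 48
Number of machines = 2
Ideal balanced load = 48 / 2 = 24.0

24.0


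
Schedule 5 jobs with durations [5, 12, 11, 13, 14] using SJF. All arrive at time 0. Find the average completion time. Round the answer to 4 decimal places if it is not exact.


SJF order (ascending): [5, 11, 12, 13, 14]
Completion times:
  Job 1: burst=5, C=5
  Job 2: burst=11, C=16
  Job 3: burst=12, C=28
  Job 4: burst=13, C=41
  Job 5: burst=14, C=55
Average completion = 145/5 = 29.0

29.0


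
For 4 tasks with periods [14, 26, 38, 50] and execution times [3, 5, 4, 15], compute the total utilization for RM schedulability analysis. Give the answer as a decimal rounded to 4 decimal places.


Compute individual utilizations (exact fractions):
  Task 1: C/T = 3/14 (approx. 0.2143)
  Task 2: C/T = 5/26 (approx. 0.1923)
  Task 3: C/T = 4/38 = 2/19 (approx. 0.1053)
  Task 4: C/T = 15/50 = 3/10 (approx. 0.3)
Total utilization U = 3/14 + 5/26 + 2/19 + 3/10 = 14037/17290
Rounded to 4 decimal places: U = 0.8119
RM (Liu & Layland) bound for 4 tasks = 0.756828; compare with U = 14037/17290 (approx. 0.811857)
bound < U <= 1, so the RM sufficient condition is not met (inconclusive; an exact test such as response-time analysis is needed).

0.8119


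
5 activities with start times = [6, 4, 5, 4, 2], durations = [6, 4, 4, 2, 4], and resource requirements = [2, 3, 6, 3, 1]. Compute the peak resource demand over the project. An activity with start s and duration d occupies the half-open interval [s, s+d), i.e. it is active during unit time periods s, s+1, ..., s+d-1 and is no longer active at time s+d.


Each activity i is active on [start_i, start_i + duration_i).
Compute total resource usage per time slot:
  t=0: active resources = [], total = 0
  t=1: active resources = [], total = 0
  t=2: active resources = [1], total = 1
  t=3: active resources = [1], total = 1
  t=4: active resources = [3, 3, 1], total = 7
  t=5: active resources = [3, 6, 3, 1], total = 13
  t=6: active resources = [2, 3, 6], total = 11
  t=7: active resources = [2, 3, 6], total = 11
  t=8: active resources = [2, 6], total = 8
  t=9: active resources = [2], total = 2
  t=10: active resources = [2], total = 2
  t=11: active resources = [2], total = 2
Peak resource demand = 13

13


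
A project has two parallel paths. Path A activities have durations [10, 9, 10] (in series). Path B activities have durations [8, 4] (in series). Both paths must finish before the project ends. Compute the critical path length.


Path A total = 10 + 9 + 10 = 29
Path B total = 8 + 4 = 12
Critical path = longest path = max(29, 12) = 29

29


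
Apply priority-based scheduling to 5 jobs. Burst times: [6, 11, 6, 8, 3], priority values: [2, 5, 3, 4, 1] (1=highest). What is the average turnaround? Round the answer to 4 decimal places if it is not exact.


Sort by priority (ascending = highest first):
Order: [(1, 3), (2, 6), (3, 6), (4, 8), (5, 11)]
Completion times:
  Priority 1, burst=3, C=3
  Priority 2, burst=6, C=9
  Priority 3, burst=6, C=15
  Priority 4, burst=8, C=23
  Priority 5, burst=11, C=34
Average turnaround = 84/5 = 16.8

16.8


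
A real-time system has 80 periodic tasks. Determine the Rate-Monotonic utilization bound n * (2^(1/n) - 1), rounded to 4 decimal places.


Compute 2^(1/80) = 1.0087019838
Subtract 1: 1.0087019838 - 1 = 0.0087019838
Multiply by n: 80 * 0.0087019838 = 0.6961587040
Round to 4 dp: 0.6962

0.6962


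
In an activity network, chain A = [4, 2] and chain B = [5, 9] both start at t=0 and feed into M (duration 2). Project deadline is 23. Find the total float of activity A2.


Forward pass: ES(A2) = sum of predecessors on chain A = 4
EF = ES + duration = 4 + 2 = 6
Backward pass: LF(M) = deadline = 23; LS(M) = 23 - 2 = 21
LF(A2) = LS(M) - sum(successors on chain A) = 21 - 0 = 21
LS = LF - duration = 21 - 2 = 19
Total float = LS - ES = 19 - 4 = 15

15


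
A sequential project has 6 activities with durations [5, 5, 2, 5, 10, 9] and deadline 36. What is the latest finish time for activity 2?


LF(activity 2) = deadline - sum of successor durations
Successors: activities 3 through 6 with durations [2, 5, 10, 9]
Sum of successor durations = 26
LF = 36 - 26 = 10

10


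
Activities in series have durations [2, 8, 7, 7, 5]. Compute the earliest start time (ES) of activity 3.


Activity 3 starts after activities 1 through 2 complete.
Predecessor durations: [2, 8]
ES = 2 + 8 = 10

10


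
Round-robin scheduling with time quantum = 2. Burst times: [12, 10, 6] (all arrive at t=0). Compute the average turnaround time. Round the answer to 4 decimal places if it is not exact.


Time quantum = 2
Execution trace:
  J1 runs 2 units, time = 2
  J2 runs 2 units, time = 4
  J3 runs 2 units, time = 6
  J1 runs 2 units, time = 8
  J2 runs 2 units, time = 10
  J3 runs 2 units, time = 12
  J1 runs 2 units, time = 14
  J2 runs 2 units, time = 16
  J3 runs 2 units, time = 18
  J1 runs 2 units, time = 20
  J2 runs 2 units, time = 22
  J1 runs 2 units, time = 24
  J2 runs 2 units, time = 26
  J1 runs 2 units, time = 28
Finish times: [28, 26, 18]
Average turnaround = 72/3 = 24.0

24.0


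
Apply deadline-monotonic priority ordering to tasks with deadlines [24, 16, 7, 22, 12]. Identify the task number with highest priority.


Sort tasks by relative deadline (ascending):
  Task 3: deadline = 7
  Task 5: deadline = 12
  Task 2: deadline = 16
  Task 4: deadline = 22
  Task 1: deadline = 24
Priority order (highest first): [3, 5, 2, 4, 1]
Highest priority task = 3

3


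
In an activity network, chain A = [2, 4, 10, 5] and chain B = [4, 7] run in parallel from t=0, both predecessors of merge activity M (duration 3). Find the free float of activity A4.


ES(A4) = sum of predecessors on chain A = 16
EF(A4) = ES + duration = 16 + 5 = 21
Successor of A4 is M. ES(M) = max(sum(A), sum(B)) = max(21, 11) = 21
Free float = ES(successor) - EF(current) = 21 - 21 = 0

0


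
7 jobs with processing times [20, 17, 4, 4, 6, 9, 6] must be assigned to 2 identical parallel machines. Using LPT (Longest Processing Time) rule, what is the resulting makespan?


Sort jobs in decreasing order (LPT): [20, 17, 9, 6, 6, 4, 4]
Assign each job to the least loaded machine:
  Machine 1: jobs [20, 6, 6], load = 32
  Machine 2: jobs [17, 9, 4, 4], load = 34
Makespan = max load = 34

34


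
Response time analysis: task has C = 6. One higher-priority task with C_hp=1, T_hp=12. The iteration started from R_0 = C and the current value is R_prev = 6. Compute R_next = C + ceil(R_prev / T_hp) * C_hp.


R_next = C + ceil(R_prev / T_hp) * C_hp
ceil(6 / 12) = ceil(0.5) = 1
Interference = 1 * 1 = 1
R_next = 6 + 1 = 7

7


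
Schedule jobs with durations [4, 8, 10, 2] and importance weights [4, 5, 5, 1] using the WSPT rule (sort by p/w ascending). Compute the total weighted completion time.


Compute p/w ratios and sort ascending (WSPT): [(4, 4), (8, 5), (10, 5), (2, 1)]
Compute weighted completion times:
  Job (p=4,w=4): C=4, w*C=4*4=16
  Job (p=8,w=5): C=12, w*C=5*12=60
  Job (p=10,w=5): C=22, w*C=5*22=110
  Job (p=2,w=1): C=24, w*C=1*24=24
Total weighted completion time = 210

210


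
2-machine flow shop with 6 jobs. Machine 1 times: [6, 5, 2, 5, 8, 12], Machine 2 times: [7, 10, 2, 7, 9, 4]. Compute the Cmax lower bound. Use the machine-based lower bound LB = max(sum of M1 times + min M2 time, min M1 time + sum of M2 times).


LB1 = sum(M1 times) + min(M2 times) = 38 + 2 = 40
LB2 = min(M1 times) + sum(M2 times) = 2 + 39 = 41
Lower bound = max(LB1, LB2) = max(40, 41) = 41

41


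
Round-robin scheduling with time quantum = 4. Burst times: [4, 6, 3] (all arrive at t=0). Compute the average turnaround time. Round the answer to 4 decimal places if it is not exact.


Time quantum = 4
Execution trace:
  J1 runs 4 units, time = 4
  J2 runs 4 units, time = 8
  J3 runs 3 units, time = 11
  J2 runs 2 units, time = 13
Finish times: [4, 13, 11]
Average turnaround = 28/3 = 9.3333

9.3333


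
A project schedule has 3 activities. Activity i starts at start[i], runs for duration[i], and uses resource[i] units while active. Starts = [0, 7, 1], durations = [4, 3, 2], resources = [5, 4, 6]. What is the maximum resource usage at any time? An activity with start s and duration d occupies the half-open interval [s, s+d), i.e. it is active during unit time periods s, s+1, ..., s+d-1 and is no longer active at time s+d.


Each activity i is active on [start_i, start_i + duration_i).
Compute total resource usage per time slot:
  t=0: active resources = [5], total = 5
  t=1: active resources = [5, 6], total = 11
  t=2: active resources = [5, 6], total = 11
  t=3: active resources = [5], total = 5
  t=4: active resources = [], total = 0
  t=5: active resources = [], total = 0
  t=6: active resources = [], total = 0
  t=7: active resources = [4], total = 4
  t=8: active resources = [4], total = 4
  t=9: active resources = [4], total = 4
Peak resource demand = 11

11


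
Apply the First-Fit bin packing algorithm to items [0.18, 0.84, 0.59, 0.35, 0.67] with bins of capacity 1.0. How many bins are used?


Place items sequentially using First-Fit:
  Item 0.18 -> new Bin 1
  Item 0.84 -> new Bin 2
  Item 0.59 -> Bin 1 (now 0.77)
  Item 0.35 -> new Bin 3
  Item 0.67 -> new Bin 4
Total bins used = 4

4


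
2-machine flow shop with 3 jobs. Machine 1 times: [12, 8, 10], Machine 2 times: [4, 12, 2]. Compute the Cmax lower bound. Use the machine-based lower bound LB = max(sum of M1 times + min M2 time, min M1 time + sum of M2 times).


LB1 = sum(M1 times) + min(M2 times) = 30 + 2 = 32
LB2 = min(M1 times) + sum(M2 times) = 8 + 18 = 26
Lower bound = max(LB1, LB2) = max(32, 26) = 32

32


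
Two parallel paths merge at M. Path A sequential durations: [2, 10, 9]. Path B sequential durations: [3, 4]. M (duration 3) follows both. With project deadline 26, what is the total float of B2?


Forward pass: ES(B2) = sum of predecessors on chain B = 3
EF = ES + duration = 3 + 4 = 7
Backward pass: LF(M) = deadline = 26; LS(M) = 26 - 3 = 23
LF(B2) = LS(M) - sum(successors on chain B) = 23 - 0 = 23
LS = LF - duration = 23 - 4 = 19
Total float = LS - ES = 19 - 3 = 16

16
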